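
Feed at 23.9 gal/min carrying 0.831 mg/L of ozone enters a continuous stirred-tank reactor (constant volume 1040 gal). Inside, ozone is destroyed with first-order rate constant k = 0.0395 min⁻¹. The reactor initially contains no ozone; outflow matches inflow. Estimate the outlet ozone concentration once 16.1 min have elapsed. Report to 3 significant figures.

0.194 mg/L

Accumulation = in − out − consumed: V dC/dt = Q C_in − Q C − k V C.
dC/dt = (Q/V) C_in − (Q/V + k) C; effective rate a = Q/V + k = 0.022981 + 0.0395 = 0.062481 min⁻¹.
C_ss = Q C_in/(Q + kV) = 0.30565 mg/L; C(t) = C_ss + (C₀ − C_ss) e^(−a t).
C(16.1) = 0.30565 + (-0.30565)·e^(−0.062481·16.1) = 0.30565 + (-0.30565)·0.36570 = 0.19387 mg/L.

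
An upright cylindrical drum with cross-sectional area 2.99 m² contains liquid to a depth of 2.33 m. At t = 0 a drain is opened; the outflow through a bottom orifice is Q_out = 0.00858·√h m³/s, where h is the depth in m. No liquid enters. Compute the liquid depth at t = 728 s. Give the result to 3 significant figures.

Mass balance (ρ constant): A dh/dt = −0.00858 √h.
This is separable: 2 d(√h)/dt = −0.00858/A, so √h = √h₀ − (0.00858/(2A)) t.
√h = √2.33 − 0.00858·728/(2·2.99) = 1.5264 − 1.0445 = 0.48191.
h = 0.48191² = 0.23224 m.

0.232 m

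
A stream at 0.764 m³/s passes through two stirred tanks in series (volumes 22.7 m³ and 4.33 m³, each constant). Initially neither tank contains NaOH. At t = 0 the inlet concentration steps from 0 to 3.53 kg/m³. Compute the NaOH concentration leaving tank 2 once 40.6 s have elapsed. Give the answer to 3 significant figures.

Each tank obeys Vᵢ dCᵢ/dt = Q(Cᵢ₋₁ − Cᵢ), so τᵢ = Vᵢ/Q.
τ₁ = 22.7/0.764 = 29.712 s; τ₂ = 4.33/0.764 = 5.6675 s.
Tank 1: C₁ = C_in(1 − e^(−t/τ₁)). Tank 2 (τ₁ ≠ τ₂): C₂ = C_in[1 − (τ₁ e^(−t/τ₁) − τ₂ e^(−t/τ₂))/(τ₁ − τ₂)].
At t = 40.6: e^(−t/τ₁) = 0.25501, e^(−t/τ₂) = 0.00077426.
C₂ = 3.53·[1 − (29.712·0.25501 − 5.6675·0.00077426)/(24.045)] = 3.53·0.68506 = 2.4183 kg/m³.

2.42 kg/m³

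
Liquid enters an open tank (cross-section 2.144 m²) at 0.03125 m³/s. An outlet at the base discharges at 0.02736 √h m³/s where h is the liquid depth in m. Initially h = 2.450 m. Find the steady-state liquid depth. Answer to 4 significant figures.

Level balance: A dh/dt = 0.03125 − 0.02736 √h. Setting dh/dt = 0:
Q_in = 0.02736 √h_ss ⇒ √h_ss = 0.03125/0.02736 = 1.14218.
h_ss = 1.14218² = 1.30457 m. (Since h₀ = 2.450 m > h_ss, the level will fall toward this value.)

1.305 m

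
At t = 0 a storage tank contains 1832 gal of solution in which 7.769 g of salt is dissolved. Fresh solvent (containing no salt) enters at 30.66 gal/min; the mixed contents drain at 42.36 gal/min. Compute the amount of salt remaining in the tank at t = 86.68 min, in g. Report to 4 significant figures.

0.4190 g

Let m(t) be the amount of salt. Volume: V(t) = V₀ + (Q_in − Q_out) t = 1832 − 11.7000 t; V(86.68) = 817.844 gal.
Solute balance: dm/dt = 0 − Q_out C = −Q_out m/V(t).
dm/m = −Q_out dt/(V₀ − 11.7000 t); integrating gives ln(m/m₀) = −(Q_out/(Q_in−Q_out)) ln(V/V₀).
m = m₀ (V₀/V)^(Q_out/(Q_in−Q_out)) = 7.769 × (1832/817.844)^(-3.62051) = 0.419047 g.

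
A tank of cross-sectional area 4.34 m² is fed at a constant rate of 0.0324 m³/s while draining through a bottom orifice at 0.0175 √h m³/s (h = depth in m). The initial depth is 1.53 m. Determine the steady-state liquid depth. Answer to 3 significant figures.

3.43 m

A dh/dt = Q_in − 0.0175 √h. Steady state requires inflow = outflow:
Q_in = 0.0175 √h_ss ⇒ √h_ss = 0.0324/0.0175 = 1.8514.
h_ss = 1.8514² = 3.4278 m. (Since h₀ = 1.53 m < h_ss, the level will rise toward this value.)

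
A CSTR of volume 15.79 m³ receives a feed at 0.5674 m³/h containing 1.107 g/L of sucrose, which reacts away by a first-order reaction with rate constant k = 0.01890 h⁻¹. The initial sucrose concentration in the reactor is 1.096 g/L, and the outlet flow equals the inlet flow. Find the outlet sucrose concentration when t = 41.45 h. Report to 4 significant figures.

V dC/dt = Q(C_in − C) − k V C.
dC/dt = (Q/V) C_in − (Q/V + k) C; effective rate a = Q/V + k = 0.0359341 + 0.01890 = 0.0548341 h⁻¹.
C_ss = Q C_in/(Q + kV) = 0.725444 g/L; C(t) = C_ss + (C₀ − C_ss) e^(−a t).
C(41.45) = 0.725444 + (0.370556)·e^(−0.0548341·41.45) = 0.725444 + (0.370556)·0.103016 = 0.763617 g/L.

0.7636 g/L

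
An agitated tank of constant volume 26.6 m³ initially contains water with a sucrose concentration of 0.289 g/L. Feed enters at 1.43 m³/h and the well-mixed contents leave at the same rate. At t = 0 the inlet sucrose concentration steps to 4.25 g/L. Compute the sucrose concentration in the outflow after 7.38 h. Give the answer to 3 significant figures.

Unsteady species balance (constant V, well mixed): V dC/dt = Q(C_in − C).
So dC/dt = (C_in − C)/τ with τ = V/Q = 26.6/1.43 = 18.601 h.
C approaches C_in exponentially: C(t) = C_in + (C₀ − C_in) e^(−t/τ).
C(7.38) = 4.25 + (0.289 − 4.25)·e^(−7.38/18.601) = 4.25 + (-3.9610)·0.67251 = 1.5862 g/L.

1.59 g/L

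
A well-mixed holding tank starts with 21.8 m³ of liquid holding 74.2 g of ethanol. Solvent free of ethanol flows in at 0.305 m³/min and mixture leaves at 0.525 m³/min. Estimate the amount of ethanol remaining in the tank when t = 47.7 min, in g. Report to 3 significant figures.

15.5 g

Let m(t) be the amount of ethanol. Volume: V(t) = V₀ + (Q_in − Q_out) t = 21.8 − 0.22000 t; V(47.7) = 11.306 m³.
No ethanol enters, so dm/dt = −Q_out · (m/V).
dm/m = −Q_out dt/(V₀ − 0.22000 t); integrating gives ln(m/m₀) = −(Q_out/(Q_in−Q_out)) ln(V/V₀).
m = m₀ (V₀/V)^(Q_out/(Q_in−Q_out)) = 74.2 × (21.8/11.306)^(-2.3864) = 15.486 g.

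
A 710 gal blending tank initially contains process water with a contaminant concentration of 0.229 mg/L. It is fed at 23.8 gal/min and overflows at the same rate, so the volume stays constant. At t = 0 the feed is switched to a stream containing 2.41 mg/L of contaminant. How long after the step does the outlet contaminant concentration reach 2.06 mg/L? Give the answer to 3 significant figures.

Species balance: V dC/dt = Q(C_in − C) ⇒ τ = V/Q = 29.832 min.
C(t) = C_in + (C₀ − C_in) e^(−t/τ). Set C = 2.06 and solve for t:
e^(−t/τ) = (C − C_in)/(C₀ − C_in) = (2.06 − 2.41)/(0.229 − 2.41) = 0.16048
t = −τ ln(…) = 29.832 × 1.8296 = 54.581 min.

54.6 min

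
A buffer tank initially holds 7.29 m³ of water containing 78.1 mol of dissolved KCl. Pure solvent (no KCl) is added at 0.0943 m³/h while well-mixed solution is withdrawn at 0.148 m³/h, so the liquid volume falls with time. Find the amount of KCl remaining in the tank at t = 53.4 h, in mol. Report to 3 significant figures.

Let m(t) be the amount of KCl. Volume: V(t) = V₀ + (Q_in − Q_out) t = 7.29 − 0.053700 t; V(53.4) = 4.4224 m³.
Solute balance: dm/dt = 0 − Q_out C = −Q_out m/V(t).
Separate: dm/m = −Q_out dt/V(t) ⇒ ln(m/m₀) = −(Q_out/(Q_in−Q_out)) ln(V/V₀).
m = m₀ (V₀/V)^(Q_out/(Q_in−Q_out)) = 78.1 × (7.29/4.4224)^(-2.7561) = 19.697 mol.

19.7 mol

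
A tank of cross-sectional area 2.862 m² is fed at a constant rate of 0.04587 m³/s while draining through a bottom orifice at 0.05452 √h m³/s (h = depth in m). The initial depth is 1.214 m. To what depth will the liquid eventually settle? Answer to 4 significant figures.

0.7079 m

Unsteady balance on liquid volume: A dh/dt = Q_in − 0.05452 √h. At steady state dh/dt = 0:
Q_in = 0.05452 √h_ss ⇒ √h_ss = 0.04587/0.05452 = 0.841343.
h_ss = 0.841343² = 0.707857 m. (Since h₀ = 1.214 m > h_ss, the level will fall toward this value.)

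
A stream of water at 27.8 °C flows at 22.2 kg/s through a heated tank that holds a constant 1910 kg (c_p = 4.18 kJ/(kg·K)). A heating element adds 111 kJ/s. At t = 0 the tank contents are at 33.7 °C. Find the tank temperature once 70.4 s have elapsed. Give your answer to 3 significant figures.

Unsteady energy balance on the tank contents: M c_p dT/dt = ṁ c_p (T_in − T) + 111.
τ = M/ṁ = 86.036 s; T_ss = T_in + Q̇/(ṁ c_p) = 27.8 + 111/(22.2·4.18) = 28.996 °C.
Solution: T(t) = T_ss + (T₀ − T_ss) e^(−t/τ).
T(70.4) = 28.996 + (4.7038)·e^(−70.4/86.036) = 28.996 + (4.7038)·0.44120 = 31.071 °C.

31.1 °C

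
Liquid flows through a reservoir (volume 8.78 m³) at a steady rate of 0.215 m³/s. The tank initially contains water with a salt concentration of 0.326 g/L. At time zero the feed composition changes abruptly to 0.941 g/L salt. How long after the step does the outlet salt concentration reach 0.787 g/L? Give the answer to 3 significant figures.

Species balance on the tank: V dC/dt = Q(C_in − C), so τ = V/Q = 40.837 s.
C(t) = C_in + (C₀ − C_in) e^(−t/τ). Set C = 0.787 and solve for t:
e^(−t/τ) = (C − C_in)/(C₀ − C_in) = (0.787 − 0.941)/(0.326 − 0.941) = 0.25041
t = −τ ln(…) = 40.837 × 1.3847 = 56.546 s.

56.5 s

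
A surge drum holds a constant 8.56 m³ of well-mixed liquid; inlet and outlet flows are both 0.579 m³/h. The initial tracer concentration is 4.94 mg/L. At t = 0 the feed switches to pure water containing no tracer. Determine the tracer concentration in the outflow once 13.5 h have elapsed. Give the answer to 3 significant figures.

1.98 mg/L

Accumulation = in − out for the solute gives V dC/dt = Q(C_in − C).
So dC/dt = (C_in − C)/τ with τ = V/Q = 8.56/0.579 = 14.784 h.
C approaches C_in exponentially: C(t) = C_in + (C₀ − C_in) e^(−t/τ).
C(13.5) = 0 + (4.94 − 0)·e^(−13.5/14.784) = 0 + (4.9400)·0.40126 = 1.9822 mg/L.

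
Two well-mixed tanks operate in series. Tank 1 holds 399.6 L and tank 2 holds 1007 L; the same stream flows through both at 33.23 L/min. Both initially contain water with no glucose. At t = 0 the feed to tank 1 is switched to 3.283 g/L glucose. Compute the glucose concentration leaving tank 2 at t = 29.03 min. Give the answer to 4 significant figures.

1.388 g/L

Time constants: τᵢ = Vᵢ/Q for each well-mixed tank.
τ₁ = 399.6/33.23 = 12.0253 min; τ₂ = 1007/33.23 = 30.3039 min.
Tank 1: C₁ = C_in(1 − e^(−t/τ₁)). Tank 2 (τ₁ ≠ τ₂): C₂ = C_in[1 − (τ₁ e^(−t/τ₁) − τ₂ e^(−t/τ₂))/(τ₁ − τ₂)].
At t = 29.03: e^(−t/τ₁) = 0.0894495, e^(−t/τ₂) = 0.383674.
C₂ = 3.283·[1 − (12.0253·0.0894495 − 30.3039·0.383674)/(-18.2787)] = 3.283·0.422759 = 1.38792 g/L.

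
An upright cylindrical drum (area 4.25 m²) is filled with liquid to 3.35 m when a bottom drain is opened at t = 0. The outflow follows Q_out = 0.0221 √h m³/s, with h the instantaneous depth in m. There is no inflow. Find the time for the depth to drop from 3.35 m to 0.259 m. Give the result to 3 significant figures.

A dh/dt = −Q_out = −0.0221 √h.
∫ h^(−1/2) dh = −(0.0221/A) ∫ dt, giving 2√h = 2√h₀ − (0.0221/A) t.
t = 2A(√h₀ − √h)/0.0221 = 2·4.25·(√3.35 − √0.259)/0.0221
  = 8.5000 × (1.8303 − 0.50892) / 0.0221 = 508.22 s.

508 s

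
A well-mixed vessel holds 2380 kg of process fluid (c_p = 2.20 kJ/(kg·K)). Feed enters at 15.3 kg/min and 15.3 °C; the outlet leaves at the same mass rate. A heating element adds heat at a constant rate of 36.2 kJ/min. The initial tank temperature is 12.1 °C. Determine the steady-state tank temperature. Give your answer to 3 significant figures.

M c_p dT/dt = ṁ c_p (T_in − T) + Q̇.
At steady state dT/dt = 0 ⇒ T_ss = T_in + Q̇/(ṁ c_p) = 15.3 + 36.2/(15.3·2.20) = 16.375 °C.

16.4 °C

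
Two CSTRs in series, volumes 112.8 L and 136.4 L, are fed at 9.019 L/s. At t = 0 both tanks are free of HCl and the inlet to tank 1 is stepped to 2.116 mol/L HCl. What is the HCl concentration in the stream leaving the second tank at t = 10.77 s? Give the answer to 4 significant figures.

0.3911 mol/L

Time constants: τᵢ = Vᵢ/Q for each well-mixed tank.
τ₁ = 112.8/9.019 = 12.5069 s; τ₂ = 136.4/9.019 = 15.1236 s.
Solving the cascade with C₁(0)=C₂(0)=0 gives C₂(t) = C_in[1 − (τ₁ e^(−t/τ₁) − τ₂ e^(−t/τ₂))/(τ₁ − τ₂)].
At t = 10.77: e^(−t/τ₁) = 0.422687, e^(−t/τ₂) = 0.490598.
C₂ = 2.116·[1 − (12.5069·0.422687 − 15.1236·0.490598)/(-2.61670)] = 2.116·0.184813 = 0.391065 mol/L.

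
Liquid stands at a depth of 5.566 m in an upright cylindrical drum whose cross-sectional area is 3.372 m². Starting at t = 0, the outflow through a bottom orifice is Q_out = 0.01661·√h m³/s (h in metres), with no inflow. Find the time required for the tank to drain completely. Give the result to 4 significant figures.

Volume balance on the tank: A dh/dt = −0.01661 √h.
Separate and integrate: 2(√h − √h₀) = −(0.01661/A) t.
Set h = 0: 2√h₀ = (0.01661/A) t_empty ⇒ t_empty = 2A√h₀/0.01661.
t_empty = 2·3.372·√5.566/0.01661 = 6.74400·2.35924/0.01661 = 957.899 s.

957.9 s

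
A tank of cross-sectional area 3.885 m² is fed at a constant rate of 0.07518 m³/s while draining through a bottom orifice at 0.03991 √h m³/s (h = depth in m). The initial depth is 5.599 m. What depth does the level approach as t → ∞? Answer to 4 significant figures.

3.548 m

Level balance: A dh/dt = 0.07518 − 0.03991 √h. Setting dh/dt = 0:
Q_in = 0.03991 √h_ss ⇒ √h_ss = 0.07518/0.03991 = 1.88374.
h_ss = 1.88374² = 3.54847 m. (Since h₀ = 5.599 m > h_ss, the level will fall toward this value.)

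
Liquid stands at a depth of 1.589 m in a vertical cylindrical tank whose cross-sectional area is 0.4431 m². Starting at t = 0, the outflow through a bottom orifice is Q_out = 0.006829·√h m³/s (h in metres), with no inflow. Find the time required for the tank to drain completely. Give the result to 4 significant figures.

With no inflow, A dh/dt = −0.006829 √h.
Separate and integrate: 2(√h − √h₀) = −(0.006829/A) t.
Tank is empty when √h = 0: t_empty = 2A√h₀/0.006829.
t_empty = 2·0.4431·√1.589/0.006829 = 0.886200·1.26056/0.006829 = 163.582 s.

163.6 s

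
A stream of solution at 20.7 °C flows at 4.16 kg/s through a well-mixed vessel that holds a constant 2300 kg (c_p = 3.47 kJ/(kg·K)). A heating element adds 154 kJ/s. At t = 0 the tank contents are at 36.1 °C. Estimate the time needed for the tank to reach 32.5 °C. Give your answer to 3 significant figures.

First-law balance (no shaft work): M c_p dT/dt = ṁ c_p (T_in − T) + 154.
τ = M/ṁ = 552.88 s; T_ss = T_in + Q̇/(ṁ c_p) = 31.368 °C.
T(t) = T_ss + (T₀ − T_ss) e^(−t/τ). Set T = 32.5:
e^(−t/τ) = (32.5 − 31.368)/(36.1 − 31.368) = 0.23916
t = −552.88 · ln(0.23916) = 790.96 s.

791 s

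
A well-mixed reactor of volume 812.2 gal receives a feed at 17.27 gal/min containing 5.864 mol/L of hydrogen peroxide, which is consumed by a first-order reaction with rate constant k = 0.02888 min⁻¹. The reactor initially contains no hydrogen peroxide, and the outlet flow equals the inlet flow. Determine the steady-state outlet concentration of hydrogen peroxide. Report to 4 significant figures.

2.487 mol/L

V dC/dt = Q(C_in − C) − k V C.
At steady state: 0 = Q C_in − (Q + kV) C_ss, so C_ss = Q C_in/(Q + kV).
C_ss = 17.27·5.864/(17.27 + 0.02888·812.2) = 101.271/40.7263 = 2.48663 mol/L.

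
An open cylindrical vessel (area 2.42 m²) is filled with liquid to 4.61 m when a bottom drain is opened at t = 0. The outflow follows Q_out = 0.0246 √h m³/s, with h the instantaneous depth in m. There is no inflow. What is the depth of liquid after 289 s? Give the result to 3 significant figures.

A dh/dt = −Q_out = −0.0246 √h.
This is separable: 2 d(√h)/dt = −0.0246/A, so √h = √h₀ − (0.0246/(2A)) t.
√h = √4.61 − 0.0246·289/(2·2.42) = 2.1471 − 1.4689 = 0.67821.
h = 0.67821² = 0.45996 m.

0.460 m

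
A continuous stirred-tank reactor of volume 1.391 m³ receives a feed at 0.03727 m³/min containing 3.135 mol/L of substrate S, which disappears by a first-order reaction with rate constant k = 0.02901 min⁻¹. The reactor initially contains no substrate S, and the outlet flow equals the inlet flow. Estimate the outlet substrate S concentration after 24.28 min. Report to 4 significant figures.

1.117 mol/L

V dC/dt = Q(C_in − C) − k V C.
This is linear with rate a = Q/V + k = 0.0558037 min⁻¹.
C_ss = Q C_in/(Q + kV) = 1.50524 mol/L; C(t) = C_ss + (C₀ − C_ss) e^(−a t).
C(24.28) = 1.50524 + (-1.50524)·e^(−0.0558037·24.28) = 1.50524 + (-1.50524)·0.257970 = 1.11694 mol/L.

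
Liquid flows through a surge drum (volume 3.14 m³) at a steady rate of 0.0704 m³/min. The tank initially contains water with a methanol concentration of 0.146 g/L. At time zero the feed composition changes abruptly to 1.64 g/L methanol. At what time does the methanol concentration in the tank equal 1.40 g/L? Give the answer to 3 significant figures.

81.6 min

Accumulation = in − out for the solute gives V dC/dt = Q(C_in − C), so τ = V/Q = 44.602 min.
C(t) = C_in + (C₀ − C_in) e^(−t/τ). Set C = 1.40 and solve for t:
e^(−t/τ) = (C − C_in)/(C₀ − C_in) = (1.40 − 1.64)/(0.146 − 1.64) = 0.16064
t = −τ ln(…) = 44.602 × 1.8286 = 81.559 min.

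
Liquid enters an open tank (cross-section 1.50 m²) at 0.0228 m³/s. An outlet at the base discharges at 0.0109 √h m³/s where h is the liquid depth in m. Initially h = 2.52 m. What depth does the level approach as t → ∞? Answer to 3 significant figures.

A dh/dt = Q_in − 0.0109 √h. Steady state requires inflow = outflow:
Q_in = 0.0109 √h_ss ⇒ √h_ss = 0.0228/0.0109 = 2.0917.
h_ss = 2.0917² = 4.3754 m. (Since h₀ = 2.52 m < h_ss, the level will rise toward this value.)

4.38 m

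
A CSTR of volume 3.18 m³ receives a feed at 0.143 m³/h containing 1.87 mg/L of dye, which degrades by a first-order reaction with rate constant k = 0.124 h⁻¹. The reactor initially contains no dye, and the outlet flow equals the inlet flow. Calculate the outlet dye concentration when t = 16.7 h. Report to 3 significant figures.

V dC/dt = Q(C_in − C) − k V C.
This is linear with rate a = Q/V + k = 0.16897 h⁻¹.
C_ss = Q C_in/(Q + kV) = 0.49767 mg/L; C(t) = C_ss + (C₀ − C_ss) e^(−a t).
C(16.7) = 0.49767 + (-0.49767)·e^(−0.16897·16.7) = 0.49767 + (-0.49767)·0.059500 = 0.46806 mg/L.

0.468 mg/L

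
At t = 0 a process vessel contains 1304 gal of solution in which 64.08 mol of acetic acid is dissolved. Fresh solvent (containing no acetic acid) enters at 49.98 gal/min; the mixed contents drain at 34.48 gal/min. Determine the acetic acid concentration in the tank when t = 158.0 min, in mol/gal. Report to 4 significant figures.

0.001626 mol/gal

Let m(t) be the amount of acetic acid. Volume: V(t) = V₀ + (Q_in − Q_out) t = 1304 + 15.5000 t; V(158.0) = 3753.00 gal.
Solute balance: dm/dt = 0 − Q_out C = −Q_out m/V(t).
Separate: dm/m = −Q_out dt/V(t) ⇒ ln(m/m₀) = −(Q_out/(Q_in−Q_out)) ln(V/V₀).
m = m₀ (V₀/V)^(Q_out/(Q_in−Q_out)) = 64.08 × (1304/3753.00)^(2.22452) = 6.10162 mol.
C = m/V = 6.10162/3753.00 = 0.00162580 mol/gal.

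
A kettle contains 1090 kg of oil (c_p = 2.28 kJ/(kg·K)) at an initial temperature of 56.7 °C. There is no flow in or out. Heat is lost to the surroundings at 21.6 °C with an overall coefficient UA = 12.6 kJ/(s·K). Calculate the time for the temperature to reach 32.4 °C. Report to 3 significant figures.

First-law balance (no shaft work): M c_p dT/dt = −UA(T − T_amb).
τ = M c_p/UA = 197.24 s; T_ss = T_amb = 21.600 °C.
T(t) = T_ss + (T₀ − T_ss)e^(−t/τ); set T = 32.4:
t = −τ ln[(T − T_ss)/(T₀ − T_ss)] = −197.24 · ln(0.30769) = 232.48 s.

232 s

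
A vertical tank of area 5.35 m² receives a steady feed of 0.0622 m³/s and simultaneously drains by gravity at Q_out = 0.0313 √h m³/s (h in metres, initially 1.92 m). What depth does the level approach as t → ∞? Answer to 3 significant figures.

Level balance: A dh/dt = 0.0622 − 0.0313 √h. Setting dh/dt = 0:
Q_in = 0.0313 √h_ss ⇒ √h_ss = 0.0622/0.0313 = 1.9872.
h_ss = 1.9872² = 3.9490 m. (Since h₀ = 1.92 m < h_ss, the level will rise toward this value.)

3.95 m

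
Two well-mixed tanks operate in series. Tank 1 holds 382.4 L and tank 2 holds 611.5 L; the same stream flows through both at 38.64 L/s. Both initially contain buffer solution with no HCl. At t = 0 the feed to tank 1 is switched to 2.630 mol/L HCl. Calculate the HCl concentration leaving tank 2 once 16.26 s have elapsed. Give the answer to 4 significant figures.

0.9665 mol/L

Each tank obeys Vᵢ dCᵢ/dt = Q(Cᵢ₋₁ − Cᵢ), so τᵢ = Vᵢ/Q.
τ₁ = 382.4/38.64 = 9.89648 s; τ₂ = 611.5/38.64 = 15.8256 s.
Solving the cascade with C₁(0)=C₂(0)=0 gives C₂(t) = C_in[1 − (τ₁ e^(−t/τ₁) − τ₂ e^(−t/τ₂))/(τ₁ − τ₂)].
At t = 16.26: e^(−t/τ₁) = 0.193397, e^(−t/τ₂) = 0.357918.
C₂ = 2.630·[1 − (9.89648·0.193397 − 15.8256·0.357918)/(-5.92909)] = 2.630·0.367474 = 0.966456 mol/L.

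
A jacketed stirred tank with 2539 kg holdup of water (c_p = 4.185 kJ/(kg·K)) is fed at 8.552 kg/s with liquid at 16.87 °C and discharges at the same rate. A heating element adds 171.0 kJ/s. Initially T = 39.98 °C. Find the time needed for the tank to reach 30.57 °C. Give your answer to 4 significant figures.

M c_p dT/dt = ṁ c_p (T_in − T) + Q̇.
τ = M/ṁ = 296.890 s; T_ss = T_in + Q̇/(ṁ c_p) = 21.6479 °C.
T(t) = T_ss + (T₀ − T_ss) e^(−t/τ). Set T = 30.57:
e^(−t/τ) = (30.57 − 21.6479)/(39.98 − 21.6479) = 0.486694
t = −296.890 · ln(0.486694) = 213.796 s.

213.8 s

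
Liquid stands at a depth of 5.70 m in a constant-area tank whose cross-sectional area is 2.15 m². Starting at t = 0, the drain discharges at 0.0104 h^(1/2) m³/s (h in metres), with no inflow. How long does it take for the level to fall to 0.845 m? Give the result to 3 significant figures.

Accumulation of liquid (constant cross-section A): A dh/dt = −0.0104 √h.
Separate and integrate: 2(√h − √h₀) = −(0.0104/A) t.
t = 2A(√h₀ − √h)/0.0104 = 2·2.15·(√5.70 − √0.845)/0.0104
  = 4.3000 × (2.3875 − 0.91924) / 0.0104 = 607.06 s.

607 s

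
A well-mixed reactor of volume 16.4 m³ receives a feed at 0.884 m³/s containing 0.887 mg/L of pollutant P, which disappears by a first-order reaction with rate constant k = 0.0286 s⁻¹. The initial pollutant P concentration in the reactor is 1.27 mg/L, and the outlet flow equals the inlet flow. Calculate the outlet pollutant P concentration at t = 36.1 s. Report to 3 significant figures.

0.615 mg/L

V dC/dt = Q(C_in − C) − k V C.
dC/dt = (Q/V) C_in − (Q/V + k) C; effective rate a = Q/V + k = 0.053902 + 0.0286 = 0.082502 s⁻¹.
C_ss = Q C_in/(Q + kV) = 0.57952 mg/L; C(t) = C_ss + (C₀ − C_ss) e^(−a t).
C(36.1) = 0.57952 + (0.69048)·e^(−0.082502·36.1) = 0.57952 + (0.69048)·0.050877 = 0.61465 mg/L.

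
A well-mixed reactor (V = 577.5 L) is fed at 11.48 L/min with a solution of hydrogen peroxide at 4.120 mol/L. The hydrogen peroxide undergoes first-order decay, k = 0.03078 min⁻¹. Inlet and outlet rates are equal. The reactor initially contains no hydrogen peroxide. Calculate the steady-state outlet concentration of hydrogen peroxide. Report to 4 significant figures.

V dC/dt = Q(C_in − C) − k V C.
At steady state: 0 = Q C_in − (Q + kV) C_ss, so C_ss = Q C_in/(Q + kV).
C_ss = 11.48·4.120/(11.48 + 0.03078·577.5) = 47.2976/29.2554 = 1.61671 mol/L.

1.617 mol/L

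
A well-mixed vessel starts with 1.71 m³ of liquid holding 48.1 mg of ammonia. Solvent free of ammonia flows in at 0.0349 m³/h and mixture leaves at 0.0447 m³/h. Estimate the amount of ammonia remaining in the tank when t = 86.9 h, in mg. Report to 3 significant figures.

2.07 mg

Total volume: dV/dt = Q_in − Q_out = -0.0098000 m³/h, so V(t) = 1.71 − 0.0098000 t and V(86.9) = 0.85838 m³.
No ammonia enters, so dm/dt = −Q_out · (m/V).
dm/m = −Q_out dt/(V₀ − 0.0098000 t); integrating gives ln(m/m₀) = −(Q_out/(Q_in−Q_out)) ln(V/V₀).
m = m₀ (V₀/V)^(Q_out/(Q_in−Q_out)) = 48.1 × (1.71/0.85838)^(-4.5612) = 2.0744 mg.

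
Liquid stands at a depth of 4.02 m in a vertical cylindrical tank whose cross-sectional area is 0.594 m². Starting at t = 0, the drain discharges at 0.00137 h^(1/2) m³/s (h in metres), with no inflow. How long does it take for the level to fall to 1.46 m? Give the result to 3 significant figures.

691 s

With no inflow, A dh/dt = −0.00137 √h.
This is separable: 2 d(√h)/dt = −0.00137/A, so √h = √h₀ − (0.00137/(2A)) t.
t = 2A(√h₀ − √h)/0.00137 = 2·0.594·(√4.02 − √1.46)/0.00137
  = 1.1880 × (2.0050 − 1.2083) / 0.00137 = 690.85 s.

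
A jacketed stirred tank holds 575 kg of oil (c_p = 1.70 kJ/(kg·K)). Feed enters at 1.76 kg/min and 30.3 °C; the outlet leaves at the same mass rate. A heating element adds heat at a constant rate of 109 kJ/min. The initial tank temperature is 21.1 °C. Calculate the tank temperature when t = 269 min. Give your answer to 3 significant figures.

Energy balance: M c_p dT/dt = ṁ c_p (T_in − T) + 109.
Rearrange: dT/dt = (T_ss − T)/τ with τ = M/ṁ = 326.70 min and T_ss = T_in + Q̇/(ṁ c_p) = 66.730 °C.
T approaches T_ss exponentially: T(t) = T_ss + (T₀ − T_ss) e^(−t/τ).
T(269) = 66.730 + (-45.630)·e^(−269/326.70) = 66.730 + (-45.630)·0.43895 = 46.701 °C.

46.7 °C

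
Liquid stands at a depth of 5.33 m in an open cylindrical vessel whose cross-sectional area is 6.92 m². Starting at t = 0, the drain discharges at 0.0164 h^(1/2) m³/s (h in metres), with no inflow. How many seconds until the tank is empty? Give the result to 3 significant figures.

1950 s

With no inflow, A dh/dt = −0.0164 √h.
∫ h^(−1/2) dh = −(0.0164/A) ∫ dt, giving 2√h = 2√h₀ − (0.0164/A) t.
Tank is empty when √h = 0: t_empty = 2A√h₀/0.0164.
t_empty = 2·6.92·√5.33/0.0164 = 13.840·2.3087/0.0164 = 1948.3 s.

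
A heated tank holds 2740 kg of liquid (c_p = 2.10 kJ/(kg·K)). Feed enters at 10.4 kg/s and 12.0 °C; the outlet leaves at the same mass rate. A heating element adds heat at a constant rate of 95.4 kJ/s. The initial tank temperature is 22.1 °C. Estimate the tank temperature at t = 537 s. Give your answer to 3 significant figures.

M c_p dT/dt = ṁ c_p (T_in − T) + Q̇.
Rearrange: dT/dt = (T_ss − T)/τ with τ = M/ṁ = 263.46 s and T_ss = T_in + Q̇/(ṁ c_p) = 16.368 °C.
Integrating: T(t) = T_ss + (T₀ − T_ss) e^(−t/τ).
T(537) = 16.368 + (5.7319)·e^(−537/263.46) = 16.368 + (5.7319)·0.13026 = 17.115 °C.

17.1 °C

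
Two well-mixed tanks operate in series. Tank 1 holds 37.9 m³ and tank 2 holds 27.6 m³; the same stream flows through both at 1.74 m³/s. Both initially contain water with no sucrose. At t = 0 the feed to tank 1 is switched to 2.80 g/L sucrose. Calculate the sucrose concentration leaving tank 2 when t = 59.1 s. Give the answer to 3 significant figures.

2.30 g/L

Each tank obeys Vᵢ dCᵢ/dt = Q(Cᵢ₋₁ − Cᵢ), so τᵢ = Vᵢ/Q.
τ₁ = 37.9/1.74 = 21.782 s; τ₂ = 27.6/1.74 = 15.862 s.
Tank 1: C₁ = C_in(1 − e^(−t/τ₁)). Tank 2 (τ₁ ≠ τ₂): C₂ = C_in[1 − (τ₁ e^(−t/τ₁) − τ₂ e^(−t/τ₂))/(τ₁ − τ₂)].
At t = 59.1: e^(−t/τ₁) = 0.066318, e^(−t/τ₂) = 0.024092.
C₂ = 2.80·[1 − (21.782·0.066318 − 15.862·0.024092)/(5.9195)] = 2.80·0.82053 = 2.2975 g/L.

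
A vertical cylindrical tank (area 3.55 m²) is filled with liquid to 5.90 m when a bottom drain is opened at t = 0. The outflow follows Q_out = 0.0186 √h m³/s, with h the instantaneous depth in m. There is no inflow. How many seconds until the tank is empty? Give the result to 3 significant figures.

927 s

Mass balance (ρ constant): A dh/dt = −0.0186 √h.
Separate and integrate: 2(√h − √h₀) = −(0.0186/A) t.
Tank is empty when √h = 0: t_empty = 2A√h₀/0.0186.
t_empty = 2·3.55·√5.90/0.0186 = 7.1000·2.4290/0.0186 = 927.20 s.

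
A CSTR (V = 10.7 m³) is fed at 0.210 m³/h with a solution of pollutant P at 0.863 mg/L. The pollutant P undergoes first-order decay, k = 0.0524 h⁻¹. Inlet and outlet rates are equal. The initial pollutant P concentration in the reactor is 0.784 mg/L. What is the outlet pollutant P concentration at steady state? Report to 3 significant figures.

Species balance: V dC/dt = Q C_in − Q C − k V C.
Steady state (dC/dt = 0): C_ss = Q C_in/(Q + kV) = C_in/(1 + kV/Q).
C_ss = 0.210·0.863/(0.210 + 0.0524·10.7) = 0.18123/0.77068 = 0.23516 mg/L.

0.235 mg/L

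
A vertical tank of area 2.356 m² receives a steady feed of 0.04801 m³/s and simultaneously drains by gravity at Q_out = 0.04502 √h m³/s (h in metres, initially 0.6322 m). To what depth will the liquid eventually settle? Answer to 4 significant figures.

A dh/dt = Q_in − 0.04502 √h. Steady state requires inflow = outflow:
Q_in = 0.04502 √h_ss ⇒ √h_ss = 0.04801/0.04502 = 1.06641.
h_ss = 1.06641² = 1.13724 m. (Since h₀ = 0.6322 m < h_ss, the level will rise toward this value.)

1.137 m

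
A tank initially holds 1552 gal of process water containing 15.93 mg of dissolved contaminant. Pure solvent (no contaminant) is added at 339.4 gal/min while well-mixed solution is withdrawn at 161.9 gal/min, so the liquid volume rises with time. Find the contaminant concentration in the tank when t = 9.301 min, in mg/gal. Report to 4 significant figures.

0.002568 mg/gal

Let m(t) be the amount of contaminant. Volume: V(t) = V₀ + (Q_in − Q_out) t = 1552 + 177.500 t; V(9.301) = 3202.93 gal.
No contaminant enters, so dm/dt = −Q_out · (m/V).
Separate: dm/m = −Q_out dt/V(t) ⇒ ln(m/m₀) = −(Q_out/(Q_in−Q_out)) ln(V/V₀).
m = m₀ (V₀/V)^(Q_out/(Q_in−Q_out)) = 15.93 × (1552/3202.93)^(0.912113) = 8.22649 mg.
C = m/V = 8.22649/3202.93 = 0.00256843 mg/gal.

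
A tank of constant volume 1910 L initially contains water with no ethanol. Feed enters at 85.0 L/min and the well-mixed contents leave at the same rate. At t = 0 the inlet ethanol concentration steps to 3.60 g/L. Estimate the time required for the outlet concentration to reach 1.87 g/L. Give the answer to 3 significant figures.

16.5 min

Species balance: V dC/dt = Q(C_in − C) ⇒ τ = V/Q = 22.471 min.
C(t) = C_in + (C₀ − C_in) e^(−t/τ). Set C = 1.87 and solve for t:
e^(−t/τ) = (C − C_in)/(C₀ − C_in) = (1.87 − 3.60)/(0 − 3.60) = 0.48056
t = −τ ln(…) = 22.471 × 0.73281 = 16.467 min.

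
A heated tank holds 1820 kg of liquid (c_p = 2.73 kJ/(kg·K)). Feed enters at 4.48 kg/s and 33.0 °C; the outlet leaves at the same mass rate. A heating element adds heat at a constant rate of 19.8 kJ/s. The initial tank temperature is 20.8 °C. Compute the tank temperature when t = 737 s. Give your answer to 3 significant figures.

32.4 °C

Heat balance on the well-mixed liquid: M c_p dT/dt = ṁ c_p (T_in − T) + 19.8.
τ = M/ṁ = 406.25 s; T_ss = T_in + Q̇/(ṁ c_p) = 33.0 + 19.8/(4.48·2.73) = 34.619 °C.
Integrating: T(t) = T_ss + (T₀ − T_ss) e^(−t/τ).
T(737) = 34.619 + (-13.819)·e^(−737/406.25) = 34.619 + (-13.819)·0.16298 = 32.367 °C.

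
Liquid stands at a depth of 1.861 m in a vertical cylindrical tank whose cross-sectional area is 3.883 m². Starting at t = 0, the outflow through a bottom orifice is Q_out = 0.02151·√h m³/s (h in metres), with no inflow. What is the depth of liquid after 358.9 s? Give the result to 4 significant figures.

0.1370 m

With no inflow, A dh/dt = −0.02151 √h.
Separate and integrate: 2(√h − √h₀) = −(0.02151/A) t.
√h = √1.861 − 0.02151·358.9/(2·3.883) = 1.36418 − 0.994069 = 0.370116.
h = 0.370116² = 0.136986 m.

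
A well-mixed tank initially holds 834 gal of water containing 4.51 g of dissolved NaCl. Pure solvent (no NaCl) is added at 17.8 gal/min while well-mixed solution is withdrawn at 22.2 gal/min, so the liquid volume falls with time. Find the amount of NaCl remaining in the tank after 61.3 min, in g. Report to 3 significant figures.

Let m(t) be the amount of NaCl. Volume: V(t) = V₀ + (Q_in − Q_out) t = 834 − 4.4000 t; V(61.3) = 564.28 gal.
Solute balance: dm/dt = 0 − Q_out C = −Q_out m/V(t).
Separate: dm/m = −Q_out dt/V(t) ⇒ ln(m/m₀) = −(Q_out/(Q_in−Q_out)) ln(V/V₀).
m = m₀ (V₀/V)^(Q_out/(Q_in−Q_out)) = 4.51 × (834/564.28)^(-5.0455) = 0.62821 g.

0.628 g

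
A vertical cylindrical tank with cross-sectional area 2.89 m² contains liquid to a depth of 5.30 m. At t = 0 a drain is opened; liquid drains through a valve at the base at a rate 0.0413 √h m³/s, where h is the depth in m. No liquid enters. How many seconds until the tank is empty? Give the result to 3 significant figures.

322 s

Volume balance on the tank: A dh/dt = −0.0413 √h.
∫ h^(−1/2) dh = −(0.0413/A) ∫ dt, giving 2√h = 2√h₀ − (0.0413/A) t.
Set h = 0: 2√h₀ = (0.0413/A) t_empty ⇒ t_empty = 2A√h₀/0.0413.
t_empty = 2·2.89·√5.30/0.0413 = 5.7800·2.3022/0.0413 = 322.19 s.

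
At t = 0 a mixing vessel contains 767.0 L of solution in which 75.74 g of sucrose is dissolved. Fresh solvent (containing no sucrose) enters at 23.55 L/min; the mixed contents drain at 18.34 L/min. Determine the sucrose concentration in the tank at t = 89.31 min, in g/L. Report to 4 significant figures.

Total volume: dV/dt = Q_in − Q_out = 5.21000 L/min, so V(t) = 767.0 + 5.21000 t and V(89.31) = 1232.31 L.
Solute balance: dm/dt = 0 − Q_out C = −Q_out m/V(t).
Separate: dm/m = −Q_out dt/V(t) ⇒ ln(m/m₀) = −(Q_out/(Q_in−Q_out)) ln(V/V₀).
m = m₀ (V₀/V)^(Q_out/(Q_in−Q_out)) = 75.74 × (767.0/1232.31)^(3.52015) = 14.2707 g.
C = m/V = 14.2707/1232.31 = 0.0115805 g/L.

0.01158 g/L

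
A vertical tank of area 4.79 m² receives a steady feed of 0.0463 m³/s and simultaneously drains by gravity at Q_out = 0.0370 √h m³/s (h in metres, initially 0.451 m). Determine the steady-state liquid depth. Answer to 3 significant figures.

A dh/dt = Q_in − 0.0370 √h. Steady state requires inflow = outflow:
Q_in = 0.0370 √h_ss ⇒ √h_ss = 0.0463/0.0370 = 1.2514.
h_ss = 1.2514² = 1.5659 m. (Since h₀ = 0.451 m < h_ss, the level will rise toward this value.)

1.57 m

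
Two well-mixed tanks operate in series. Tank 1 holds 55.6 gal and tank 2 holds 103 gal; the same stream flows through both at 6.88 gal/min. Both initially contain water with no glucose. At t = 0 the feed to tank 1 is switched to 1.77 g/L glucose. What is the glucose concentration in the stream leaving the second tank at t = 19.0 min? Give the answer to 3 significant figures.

0.887 g/L

Species balance on tank i: dCᵢ/dt = (Cᵢ₋₁ − Cᵢ)/τᵢ with τᵢ = Vᵢ/Q.
τ₁ = 55.6/6.88 = 8.0814 min; τ₂ = 103/6.88 = 14.971 min.
Tank 1: C₁ = C_in(1 − e^(−t/τ₁)). Tank 2 (τ₁ ≠ τ₂): C₂ = C_in[1 − (τ₁ e^(−t/τ₁) − τ₂ e^(−t/τ₂))/(τ₁ − τ₂)].
At t = 19.0: e^(−t/τ₁) = 0.095266, e^(−t/τ₂) = 0.28108.
C₂ = 1.77·[1 − (8.0814·0.095266 − 14.971·0.28108)/(-6.8895)] = 1.77·0.50097 = 0.88671 g/L.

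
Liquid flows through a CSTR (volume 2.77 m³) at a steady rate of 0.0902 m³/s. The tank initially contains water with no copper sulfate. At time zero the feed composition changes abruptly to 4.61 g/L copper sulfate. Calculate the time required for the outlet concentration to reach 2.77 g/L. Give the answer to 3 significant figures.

28.2 s

Species balance: V dC/dt = Q(C_in − C) ⇒ τ = V/Q = 30.710 s.
C(t) = C_in + (C₀ − C_in) e^(−t/τ). Set C = 2.77 and solve for t:
e^(−t/τ) = (C − C_in)/(C₀ − C_in) = (2.77 − 4.61)/(0 − 4.61) = 0.39913
t = −τ ln(…) = 30.710 × 0.91846 = 28.206 s.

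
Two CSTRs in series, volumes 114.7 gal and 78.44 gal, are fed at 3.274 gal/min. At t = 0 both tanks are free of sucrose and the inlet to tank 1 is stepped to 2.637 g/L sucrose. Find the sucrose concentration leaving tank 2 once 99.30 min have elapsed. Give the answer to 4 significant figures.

Species balance on tank i: dCᵢ/dt = (Cᵢ₋₁ − Cᵢ)/τᵢ with τᵢ = Vᵢ/Q.
τ₁ = 114.7/3.274 = 35.0336 min; τ₂ = 78.44/3.274 = 23.9585 min.
Tank 1: C₁ = C_in(1 − e^(−t/τ₁)). Tank 2 (τ₁ ≠ τ₂): C₂ = C_in[1 − (τ₁ e^(−t/τ₁) − τ₂ e^(−t/τ₂))/(τ₁ − τ₂)].
At t = 99.30: e^(−t/τ₁) = 0.0587525, e^(−t/τ₂) = 0.0158486.
C₂ = 2.637·[1 − (35.0336·0.0587525 − 23.9585·0.0158486)/(11.0751)] = 2.637·0.848435 = 2.23732 g/L.

2.237 g/L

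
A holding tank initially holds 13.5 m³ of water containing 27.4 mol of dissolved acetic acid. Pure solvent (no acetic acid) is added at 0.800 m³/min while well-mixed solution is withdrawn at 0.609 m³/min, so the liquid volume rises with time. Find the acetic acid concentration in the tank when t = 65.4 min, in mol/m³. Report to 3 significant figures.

Total volume: dV/dt = Q_in − Q_out = 0.19100 m³/min, so V(t) = 13.5 + 0.19100 t and V(65.4) = 25.991 m³.
No acetic acid enters, so dm/dt = −Q_out · (m/V).
dm/m = −Q_out dt/(V₀ + 0.19100 t); integrating gives ln(m/m₀) = −(Q_out/(Q_in−Q_out)) ln(V/V₀).
m = m₀ (V₀/V)^(Q_out/(Q_in−Q_out)) = 27.4 × (13.5/25.991)^(3.1885) = 3.3934 mol.
C = m/V = 3.3934/25.991 = 0.13056 mol/m³.

0.131 mol/m³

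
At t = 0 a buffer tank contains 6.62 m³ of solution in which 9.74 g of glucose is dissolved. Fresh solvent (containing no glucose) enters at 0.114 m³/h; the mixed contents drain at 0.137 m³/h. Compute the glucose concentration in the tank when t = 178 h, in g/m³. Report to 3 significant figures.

0.0124 g/m³

Total volume: dV/dt = Q_in − Q_out = -0.023000 m³/h, so V(t) = 6.62 − 0.023000 t and V(178) = 2.5260 m³.
Solute balance: dm/dt = 0 − Q_out C = −Q_out m/V(t).
dm/m = −Q_out dt/(V₀ − 0.023000 t); integrating gives ln(m/m₀) = −(Q_out/(Q_in−Q_out)) ln(V/V₀).
m = m₀ (V₀/V)^(Q_out/(Q_in−Q_out)) = 9.74 × (6.62/2.5260)^(-5.9565) = 0.031348 g.
C = m/V = 0.031348/2.5260 = 0.012410 g/m³.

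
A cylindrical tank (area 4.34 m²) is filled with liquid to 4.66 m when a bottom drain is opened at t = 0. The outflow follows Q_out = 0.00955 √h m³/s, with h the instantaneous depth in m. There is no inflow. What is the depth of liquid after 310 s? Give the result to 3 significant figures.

With no inflow, A dh/dt = −0.00955 √h.
This is separable: 2 d(√h)/dt = −0.00955/A, so √h = √h₀ − (0.00955/(2A)) t.
√h = √4.66 − 0.00955·310/(2·4.34) = 2.1587 − 0.34107 = 1.8176.
h = 1.8176² = 3.3038 m.

3.30 m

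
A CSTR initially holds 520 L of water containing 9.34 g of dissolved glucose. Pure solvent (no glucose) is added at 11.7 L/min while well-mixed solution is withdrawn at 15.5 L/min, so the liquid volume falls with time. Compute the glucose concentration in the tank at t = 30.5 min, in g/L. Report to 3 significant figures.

Total volume: dV/dt = Q_in − Q_out = -3.8000 L/min, so V(t) = 520 − 3.8000 t and V(30.5) = 404.10 L.
No glucose enters, so dm/dt = −Q_out · (m/V).
Separate: dm/m = −Q_out dt/V(t) ⇒ ln(m/m₀) = −(Q_out/(Q_in−Q_out)) ln(V/V₀).
m = m₀ (V₀/V)^(Q_out/(Q_in−Q_out)) = 9.34 × (520/404.10)^(-4.0789) = 3.3392 g.
C = m/V = 3.3392/404.10 = 0.0082633 g/L.

0.00826 g/L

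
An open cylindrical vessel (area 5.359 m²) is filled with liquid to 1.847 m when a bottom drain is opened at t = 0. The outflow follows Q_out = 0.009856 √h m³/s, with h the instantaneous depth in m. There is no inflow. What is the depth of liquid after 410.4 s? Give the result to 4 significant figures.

0.9636 m

Accumulation of liquid (constant cross-section A): A dh/dt = −0.009856 √h.
∫ h^(−1/2) dh = −(0.009856/A) ∫ dt, giving 2√h = 2√h₀ − (0.009856/A) t.
√h = √1.847 − 0.009856·410.4/(2·5.359) = 1.35904 − 0.377393 = 0.981650.
h = 0.981650² = 0.963637 m.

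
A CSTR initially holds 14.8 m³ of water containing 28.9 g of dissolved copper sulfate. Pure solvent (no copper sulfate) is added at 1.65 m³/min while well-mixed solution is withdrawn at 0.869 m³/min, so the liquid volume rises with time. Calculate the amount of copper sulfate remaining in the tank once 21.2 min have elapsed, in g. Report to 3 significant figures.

12.5 g

Let m(t) be the amount of copper sulfate. Volume: V(t) = V₀ + (Q_in − Q_out) t = 14.8 + 0.78100 t; V(21.2) = 31.357 m³.
Species balance (pure solvent in): dm/dt = −Q_out · m/V(t).
dm/m = −Q_out dt/(V₀ + 0.78100 t); integrating gives ln(m/m₀) = −(Q_out/(Q_in−Q_out)) ln(V/V₀).
m = m₀ (V₀/V)^(Q_out/(Q_in−Q_out)) = 28.9 × (14.8/31.357)^(1.1127) = 12.534 g.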